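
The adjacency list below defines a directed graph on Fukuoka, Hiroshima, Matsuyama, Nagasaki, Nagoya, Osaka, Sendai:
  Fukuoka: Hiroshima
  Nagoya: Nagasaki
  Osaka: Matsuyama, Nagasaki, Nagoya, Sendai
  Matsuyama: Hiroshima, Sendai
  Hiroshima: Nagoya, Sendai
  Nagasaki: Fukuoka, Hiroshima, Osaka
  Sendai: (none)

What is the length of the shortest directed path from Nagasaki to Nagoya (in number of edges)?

2

Distance 0: Nagasaki.
Distance 1: Fukuoka, Hiroshima, Osaka.
Distance 2: Matsuyama, Nagoya, Sendai — contains Nagoya.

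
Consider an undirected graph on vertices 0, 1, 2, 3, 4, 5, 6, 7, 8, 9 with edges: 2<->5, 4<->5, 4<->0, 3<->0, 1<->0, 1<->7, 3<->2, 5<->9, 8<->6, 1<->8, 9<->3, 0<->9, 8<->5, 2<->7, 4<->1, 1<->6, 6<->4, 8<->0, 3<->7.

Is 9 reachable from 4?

Yes

Explore from 4.
Distance 1: reach 0, 1, 5, 6.
Distance 2: reach 2, 3, 7, 8, 9.
Found 9.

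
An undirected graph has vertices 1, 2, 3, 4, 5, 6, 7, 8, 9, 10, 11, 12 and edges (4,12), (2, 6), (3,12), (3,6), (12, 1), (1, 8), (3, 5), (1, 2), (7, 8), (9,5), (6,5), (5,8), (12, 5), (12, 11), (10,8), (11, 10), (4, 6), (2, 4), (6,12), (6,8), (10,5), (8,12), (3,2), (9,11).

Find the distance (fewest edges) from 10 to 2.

3

Distance 0: 10.
Distance 1: 5, 8, 11.
Distance 2: 1, 3, 6, 7, 9, 12.
Distance 3: 2, 4 — contains 2.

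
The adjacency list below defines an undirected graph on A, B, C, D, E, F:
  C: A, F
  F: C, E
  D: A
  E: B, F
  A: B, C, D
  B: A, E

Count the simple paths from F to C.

2

F–C
F–E–B–A–C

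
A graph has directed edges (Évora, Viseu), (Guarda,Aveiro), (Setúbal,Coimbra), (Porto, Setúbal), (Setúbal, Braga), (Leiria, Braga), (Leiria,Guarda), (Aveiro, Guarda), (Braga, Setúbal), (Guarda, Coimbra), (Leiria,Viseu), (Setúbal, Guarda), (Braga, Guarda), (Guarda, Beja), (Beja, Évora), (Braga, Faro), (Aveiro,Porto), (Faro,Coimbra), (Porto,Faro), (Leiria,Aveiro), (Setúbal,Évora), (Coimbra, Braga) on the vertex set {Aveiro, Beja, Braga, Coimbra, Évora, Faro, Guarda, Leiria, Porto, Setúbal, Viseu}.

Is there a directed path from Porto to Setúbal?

Yes

Explore from Porto.
Distance 1: reach Faro, Setúbal.
Found Setúbal.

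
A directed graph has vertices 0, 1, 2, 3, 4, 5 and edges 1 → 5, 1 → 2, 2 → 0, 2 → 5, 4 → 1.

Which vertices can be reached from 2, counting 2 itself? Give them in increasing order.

0, 2, 5

Start at 2.
Its neighbours: 0, 5.
Nothing further is reachable.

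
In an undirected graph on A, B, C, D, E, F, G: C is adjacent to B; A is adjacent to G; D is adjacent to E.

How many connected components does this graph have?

4

From A: component {A, G}.
From B: component {B, C}.
From D: component {D, E}.
From F: component {F}.
That's 4 components.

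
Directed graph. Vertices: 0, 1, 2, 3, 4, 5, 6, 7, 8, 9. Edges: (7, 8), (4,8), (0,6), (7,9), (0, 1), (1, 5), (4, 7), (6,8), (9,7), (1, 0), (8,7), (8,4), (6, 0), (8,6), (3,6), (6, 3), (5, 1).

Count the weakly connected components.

From 0: component {0, 1, 3, 4, 5, 6, 7, 8, 9}.
From 2: component {2}.
That's 2 components.

2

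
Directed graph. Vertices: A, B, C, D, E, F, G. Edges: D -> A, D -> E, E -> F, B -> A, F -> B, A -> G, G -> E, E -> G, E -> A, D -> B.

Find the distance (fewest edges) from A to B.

4

Distance 0: A.
Distance 1: G.
Distance 2: E.
Distance 3: F.
Distance 4: B — contains B.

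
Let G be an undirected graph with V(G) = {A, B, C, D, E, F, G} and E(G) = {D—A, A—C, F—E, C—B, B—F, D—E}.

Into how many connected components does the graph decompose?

From A: component {A, B, C, D, E, F}.
From G: component {G}.
That's 2 components.

2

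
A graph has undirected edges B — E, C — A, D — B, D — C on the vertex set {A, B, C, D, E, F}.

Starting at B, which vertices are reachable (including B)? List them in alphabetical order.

A, B, C, D, E

Start at B.
Its neighbours: D, E.
Then their neighbours: C.
Then next layer: A.
Nothing further is reachable.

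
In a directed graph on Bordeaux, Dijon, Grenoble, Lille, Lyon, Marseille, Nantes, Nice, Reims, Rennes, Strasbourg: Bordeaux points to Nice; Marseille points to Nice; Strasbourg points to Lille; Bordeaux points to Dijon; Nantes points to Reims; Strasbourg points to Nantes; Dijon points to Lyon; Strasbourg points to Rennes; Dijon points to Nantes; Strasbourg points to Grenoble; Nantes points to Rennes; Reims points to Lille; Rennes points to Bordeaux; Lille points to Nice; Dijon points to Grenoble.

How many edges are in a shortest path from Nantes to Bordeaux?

2

Distance 0: Nantes.
Distance 1: Reims, Rennes.
Distance 2: Bordeaux, Lille — contains Bordeaux.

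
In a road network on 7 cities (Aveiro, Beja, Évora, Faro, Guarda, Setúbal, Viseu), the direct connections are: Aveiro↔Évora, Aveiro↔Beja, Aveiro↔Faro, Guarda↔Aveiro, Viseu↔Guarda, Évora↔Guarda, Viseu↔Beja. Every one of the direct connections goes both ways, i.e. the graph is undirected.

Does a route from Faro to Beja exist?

Explore from Faro.
Distance 1: reach Aveiro.
Distance 2: reach Beja, Évora, Guarda.
Found Beja.

Yes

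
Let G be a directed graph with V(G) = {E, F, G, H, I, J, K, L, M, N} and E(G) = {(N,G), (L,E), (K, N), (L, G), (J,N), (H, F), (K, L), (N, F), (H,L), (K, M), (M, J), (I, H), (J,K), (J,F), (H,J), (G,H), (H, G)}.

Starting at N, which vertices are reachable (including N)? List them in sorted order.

E, F, G, H, J, K, L, M, N

Start at N.
Its neighbours: F, G.
Then their neighbours: H.
Then next layer: J, L.
Then next layer: E, K.
Then next layer: M.
Nothing further is reachable.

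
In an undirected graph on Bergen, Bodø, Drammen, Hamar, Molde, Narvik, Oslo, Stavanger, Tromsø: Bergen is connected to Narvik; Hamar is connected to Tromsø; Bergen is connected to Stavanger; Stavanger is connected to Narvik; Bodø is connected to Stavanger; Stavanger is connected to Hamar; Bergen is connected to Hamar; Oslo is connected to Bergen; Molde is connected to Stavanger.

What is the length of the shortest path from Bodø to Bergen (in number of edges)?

Distance 0: Bodø.
Distance 1: Stavanger.
Distance 2: Bergen, Hamar, Molde, Narvik — contains Bergen.

2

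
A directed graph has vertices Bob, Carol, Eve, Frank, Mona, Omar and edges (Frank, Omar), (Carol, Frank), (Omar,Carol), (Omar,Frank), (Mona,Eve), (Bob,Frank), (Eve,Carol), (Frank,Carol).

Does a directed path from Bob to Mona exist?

No

Explore from Bob.
Distance 1: reach Frank.
Distance 2: reach Carol, Omar.
The search from Bob is exhausted; no directed path reaches Mona.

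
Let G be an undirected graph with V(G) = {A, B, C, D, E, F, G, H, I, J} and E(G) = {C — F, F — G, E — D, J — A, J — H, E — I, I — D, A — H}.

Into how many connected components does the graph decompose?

From A: component {A, H, J}.
From B: component {B}.
From C: component {C, F, G}.
From D: component {D, E, I}.
That's 4 components.

4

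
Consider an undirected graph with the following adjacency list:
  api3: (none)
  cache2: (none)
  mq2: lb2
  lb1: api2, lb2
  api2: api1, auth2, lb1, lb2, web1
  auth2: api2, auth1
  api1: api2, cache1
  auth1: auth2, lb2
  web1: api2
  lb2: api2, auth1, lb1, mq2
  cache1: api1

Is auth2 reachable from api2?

Explore from api2.
Distance 1: reach api1, auth2, lb1, lb2, web1.
Found auth2.

Yes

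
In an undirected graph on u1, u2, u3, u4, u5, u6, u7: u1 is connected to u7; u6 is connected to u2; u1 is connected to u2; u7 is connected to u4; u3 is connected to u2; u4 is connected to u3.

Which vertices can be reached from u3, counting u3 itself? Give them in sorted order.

Start at u3.
Its neighbours: u2, u4.
Then their neighbours: u1, u6, u7.
Nothing further is reachable.

u1, u2, u3, u4, u6, u7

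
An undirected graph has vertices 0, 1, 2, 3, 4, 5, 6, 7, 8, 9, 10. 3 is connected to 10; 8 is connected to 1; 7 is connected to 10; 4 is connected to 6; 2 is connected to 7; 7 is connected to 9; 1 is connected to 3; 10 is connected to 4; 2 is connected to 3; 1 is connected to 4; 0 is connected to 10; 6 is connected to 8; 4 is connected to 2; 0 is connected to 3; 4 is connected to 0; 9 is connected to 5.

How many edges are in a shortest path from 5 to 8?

Distance 0: 5.
Distance 1: 9.
Distance 2: 7.
Distance 3: 2, 10.
Distance 4: 0, 3, 4.
Distance 5: 1, 6.
Distance 6: 8 — contains 8.

6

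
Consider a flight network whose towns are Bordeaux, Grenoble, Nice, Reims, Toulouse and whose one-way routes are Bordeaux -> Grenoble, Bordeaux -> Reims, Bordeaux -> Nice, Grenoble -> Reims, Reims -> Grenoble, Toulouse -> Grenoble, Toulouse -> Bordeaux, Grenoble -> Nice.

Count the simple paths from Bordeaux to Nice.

3

Bordeaux→Grenoble→Nice
Bordeaux→Nice
Bordeaux→Reims→Grenoble→Nice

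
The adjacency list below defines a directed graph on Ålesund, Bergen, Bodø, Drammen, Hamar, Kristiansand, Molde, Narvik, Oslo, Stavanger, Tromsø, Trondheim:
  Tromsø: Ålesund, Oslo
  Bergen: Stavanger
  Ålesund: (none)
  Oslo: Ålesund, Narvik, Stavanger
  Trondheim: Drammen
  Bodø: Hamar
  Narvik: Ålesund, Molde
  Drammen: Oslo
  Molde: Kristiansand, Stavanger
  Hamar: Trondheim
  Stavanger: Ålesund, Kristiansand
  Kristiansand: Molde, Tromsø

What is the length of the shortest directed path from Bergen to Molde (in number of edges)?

Distance 0: Bergen.
Distance 1: Stavanger.
Distance 2: Ålesund, Kristiansand.
Distance 3: Molde, Tromsø — contains Molde.

3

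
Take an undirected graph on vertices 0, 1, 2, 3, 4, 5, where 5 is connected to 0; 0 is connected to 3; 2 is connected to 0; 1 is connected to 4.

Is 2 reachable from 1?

No

Explore from 1.
Distance 1: reach 4.
The search is exhausted without reaching 2; it lies in a different component.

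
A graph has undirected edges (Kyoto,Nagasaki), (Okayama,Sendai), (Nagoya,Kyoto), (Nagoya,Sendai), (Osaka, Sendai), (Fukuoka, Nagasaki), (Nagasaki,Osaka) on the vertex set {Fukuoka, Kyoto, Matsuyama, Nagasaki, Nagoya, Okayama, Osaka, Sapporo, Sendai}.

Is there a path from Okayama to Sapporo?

Explore from Okayama.
Distance 1: reach Sendai.
Distance 2: reach Nagoya, Osaka.
Distance 3: reach Kyoto, Nagasaki.
Distance 4: reach Fukuoka.
The search is exhausted without reaching Sapporo; it lies in a different component.

No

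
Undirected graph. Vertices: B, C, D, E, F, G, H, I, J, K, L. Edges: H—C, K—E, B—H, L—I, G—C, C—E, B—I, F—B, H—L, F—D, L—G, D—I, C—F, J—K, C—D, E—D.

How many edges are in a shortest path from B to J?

Distance 0: B.
Distance 1: F, H, I.
Distance 2: C, D, L.
Distance 3: E, G.
Distance 4: K.
Distance 5: J — contains J.

5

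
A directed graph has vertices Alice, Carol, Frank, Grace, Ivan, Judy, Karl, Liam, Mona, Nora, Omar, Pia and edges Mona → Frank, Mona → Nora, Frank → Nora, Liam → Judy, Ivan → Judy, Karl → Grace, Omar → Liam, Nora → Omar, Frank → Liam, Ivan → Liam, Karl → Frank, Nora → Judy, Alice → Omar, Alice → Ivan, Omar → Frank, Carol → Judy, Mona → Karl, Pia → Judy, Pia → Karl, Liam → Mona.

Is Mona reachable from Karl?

Explore from Karl.
Distance 1: reach Frank, Grace.
Distance 2: reach Liam, Nora.
Distance 3: reach Judy, Mona, Omar.
Found Mona.

Yes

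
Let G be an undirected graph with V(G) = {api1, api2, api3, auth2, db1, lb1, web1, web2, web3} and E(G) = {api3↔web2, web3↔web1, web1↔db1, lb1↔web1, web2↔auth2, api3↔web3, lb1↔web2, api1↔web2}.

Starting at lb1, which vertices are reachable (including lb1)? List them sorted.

api1, api3, auth2, db1, lb1, web1, web2, web3

Start at lb1.
Its neighbours: web1, web2.
Then their neighbours: api1, api3, auth2, db1, web3.
Nothing further is reachable.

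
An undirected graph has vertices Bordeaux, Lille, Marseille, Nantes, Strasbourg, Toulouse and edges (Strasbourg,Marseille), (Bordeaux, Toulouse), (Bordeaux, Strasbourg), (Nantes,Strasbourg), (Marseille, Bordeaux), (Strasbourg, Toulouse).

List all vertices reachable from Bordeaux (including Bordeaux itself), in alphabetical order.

Bordeaux, Marseille, Nantes, Strasbourg, Toulouse

Start at Bordeaux.
Its neighbours: Marseille, Strasbourg, Toulouse.
Then their neighbours: Nantes.
Nothing further is reachable.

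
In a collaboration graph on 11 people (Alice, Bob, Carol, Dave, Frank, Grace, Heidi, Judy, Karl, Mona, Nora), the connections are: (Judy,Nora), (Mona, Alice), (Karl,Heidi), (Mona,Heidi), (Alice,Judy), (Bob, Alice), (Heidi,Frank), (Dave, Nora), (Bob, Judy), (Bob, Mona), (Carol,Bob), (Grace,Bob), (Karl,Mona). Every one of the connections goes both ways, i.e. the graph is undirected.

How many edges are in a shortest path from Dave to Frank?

Distance 0: Dave.
Distance 1: Nora.
Distance 2: Judy.
Distance 3: Alice, Bob.
Distance 4: Carol, Grace, Mona.
Distance 5: Heidi, Karl.
Distance 6: Frank — contains Frank.

6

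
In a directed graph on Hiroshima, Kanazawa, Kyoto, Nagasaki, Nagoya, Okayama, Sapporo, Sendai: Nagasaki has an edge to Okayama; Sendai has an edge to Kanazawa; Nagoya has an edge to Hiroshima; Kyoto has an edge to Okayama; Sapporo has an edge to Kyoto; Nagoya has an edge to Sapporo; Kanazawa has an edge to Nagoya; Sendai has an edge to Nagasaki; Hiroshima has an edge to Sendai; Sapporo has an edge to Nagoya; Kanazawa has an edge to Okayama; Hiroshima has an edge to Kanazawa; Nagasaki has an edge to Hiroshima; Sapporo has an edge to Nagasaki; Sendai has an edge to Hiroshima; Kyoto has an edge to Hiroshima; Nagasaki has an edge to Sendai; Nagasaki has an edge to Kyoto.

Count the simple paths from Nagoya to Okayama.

16

Nagoya→Hiroshima→Kanazawa→Okayama
Nagoya→Hiroshima→Sendai→Kanazawa→Okayama
Nagoya→Hiroshima→Sendai→Nagasaki→Kyoto→Okayama
Nagoya→Hiroshima→Sendai→Nagasaki→Okayama
Nagoya→Sapporo→Kyoto→Hiroshima→Kanazawa→Okayama
Nagoya→Sapporo→Kyoto→Hiroshima→Sendai→Kanazawa→Okayama
Nagoya→Sapporo→Kyoto→Hiroshima→Sendai→Nagasaki→Okayama
Nagoya→Sapporo→Kyoto→Okayama
... and 8 more.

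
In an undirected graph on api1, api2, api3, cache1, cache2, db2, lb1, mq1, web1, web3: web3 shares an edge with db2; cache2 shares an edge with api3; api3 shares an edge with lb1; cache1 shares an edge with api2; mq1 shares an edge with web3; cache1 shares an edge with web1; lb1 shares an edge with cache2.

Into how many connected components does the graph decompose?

From api1: component {api1}.
From api2: component {api2, cache1, web1}.
From api3: component {api3, cache2, lb1}.
From db2: component {db2, mq1, web3}.
That's 4 components.

4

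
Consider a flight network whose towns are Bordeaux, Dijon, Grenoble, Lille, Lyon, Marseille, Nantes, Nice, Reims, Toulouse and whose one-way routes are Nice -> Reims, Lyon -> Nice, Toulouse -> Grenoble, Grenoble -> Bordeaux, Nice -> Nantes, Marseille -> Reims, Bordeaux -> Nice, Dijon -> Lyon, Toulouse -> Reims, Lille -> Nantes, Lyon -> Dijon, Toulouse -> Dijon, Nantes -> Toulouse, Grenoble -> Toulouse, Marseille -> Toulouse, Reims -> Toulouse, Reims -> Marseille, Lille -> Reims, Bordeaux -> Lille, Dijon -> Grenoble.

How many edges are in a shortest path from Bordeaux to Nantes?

Distance 0: Bordeaux.
Distance 1: Lille, Nice.
Distance 2: Nantes, Reims — contains Nantes.

2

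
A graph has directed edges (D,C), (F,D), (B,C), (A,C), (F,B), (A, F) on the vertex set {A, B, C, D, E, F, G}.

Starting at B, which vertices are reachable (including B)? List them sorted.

Start at B.
Its neighbours: C.
Nothing further is reachable.

B, C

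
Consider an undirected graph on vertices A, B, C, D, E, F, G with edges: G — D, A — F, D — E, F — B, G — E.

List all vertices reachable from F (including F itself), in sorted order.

Start at F.
Its neighbours: A, B.
Nothing further is reachable.

A, B, F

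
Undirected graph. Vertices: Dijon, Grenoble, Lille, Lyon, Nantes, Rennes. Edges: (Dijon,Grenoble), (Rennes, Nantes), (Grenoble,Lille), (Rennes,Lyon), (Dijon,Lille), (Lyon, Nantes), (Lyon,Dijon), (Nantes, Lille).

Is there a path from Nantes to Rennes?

Explore from Nantes.
Distance 1: reach Lille, Lyon, Rennes.
Found Rennes.

Yes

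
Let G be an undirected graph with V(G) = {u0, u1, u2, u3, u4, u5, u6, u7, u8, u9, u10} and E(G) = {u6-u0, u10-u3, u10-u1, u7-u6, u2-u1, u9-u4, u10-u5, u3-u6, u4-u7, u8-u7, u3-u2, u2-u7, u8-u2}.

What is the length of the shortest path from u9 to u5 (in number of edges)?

6

Distance 0: u9.
Distance 1: u4.
Distance 2: u7.
Distance 3: u2, u6, u8.
Distance 4: u0, u1, u3.
Distance 5: u10.
Distance 6: u5 — contains u5.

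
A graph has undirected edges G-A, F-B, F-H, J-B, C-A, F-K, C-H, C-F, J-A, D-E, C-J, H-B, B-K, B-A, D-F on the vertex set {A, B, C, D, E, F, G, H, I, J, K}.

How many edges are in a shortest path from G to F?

Distance 0: G.
Distance 1: A.
Distance 2: B, C, J.
Distance 3: F, H, K — contains F.

3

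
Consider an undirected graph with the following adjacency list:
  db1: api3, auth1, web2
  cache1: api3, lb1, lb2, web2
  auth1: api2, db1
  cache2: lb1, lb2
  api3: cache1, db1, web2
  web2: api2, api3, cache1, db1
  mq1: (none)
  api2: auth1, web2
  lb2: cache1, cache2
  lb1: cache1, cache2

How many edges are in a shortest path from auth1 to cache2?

Distance 0: auth1.
Distance 1: api2, db1.
Distance 2: api3, web2.
Distance 3: cache1.
Distance 4: lb1, lb2.
Distance 5: cache2 — contains cache2.

5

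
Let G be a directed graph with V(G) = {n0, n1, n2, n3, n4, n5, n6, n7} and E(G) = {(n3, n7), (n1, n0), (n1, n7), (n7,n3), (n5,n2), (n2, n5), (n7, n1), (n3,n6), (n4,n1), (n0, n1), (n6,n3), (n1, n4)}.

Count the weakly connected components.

2

From n0: component {n0, n1, n3, n4, n6, n7}.
From n2: component {n2, n5}.
That's 2 components.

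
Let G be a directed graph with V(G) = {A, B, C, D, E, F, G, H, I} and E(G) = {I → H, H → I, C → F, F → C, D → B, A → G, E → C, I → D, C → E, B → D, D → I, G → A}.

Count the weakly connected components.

3

From A: component {A, G}.
From B: component {B, D, H, I}.
From C: component {C, E, F}.
That's 3 components.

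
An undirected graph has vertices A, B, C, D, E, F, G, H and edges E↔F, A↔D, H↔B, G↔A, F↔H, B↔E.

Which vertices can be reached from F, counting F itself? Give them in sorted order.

B, E, F, H

Start at F.
Its neighbours: E, H.
Then their neighbours: B.
Nothing further is reachable.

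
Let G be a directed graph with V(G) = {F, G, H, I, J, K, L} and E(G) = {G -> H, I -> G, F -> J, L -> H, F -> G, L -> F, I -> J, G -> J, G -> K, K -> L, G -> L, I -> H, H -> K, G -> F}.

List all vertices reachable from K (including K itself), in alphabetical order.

Start at K.
Its neighbours: L.
Then their neighbours: F, H.
Then next layer: G, J.
Nothing further is reachable.

F, G, H, J, K, L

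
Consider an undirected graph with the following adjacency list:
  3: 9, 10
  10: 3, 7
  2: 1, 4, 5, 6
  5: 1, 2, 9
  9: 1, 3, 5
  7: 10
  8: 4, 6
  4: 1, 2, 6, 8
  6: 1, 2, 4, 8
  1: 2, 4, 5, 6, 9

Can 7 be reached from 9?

Yes

Explore from 9.
Distance 1: reach 1, 3, 5.
Distance 2: reach 2, 4, 6, 10.
Distance 3: reach 7, 8.
Found 7.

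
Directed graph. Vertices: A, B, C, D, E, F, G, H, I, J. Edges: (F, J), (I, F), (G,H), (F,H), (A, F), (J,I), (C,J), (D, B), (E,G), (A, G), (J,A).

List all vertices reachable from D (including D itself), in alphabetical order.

B, D

Start at D.
Its neighbours: B.
Nothing further is reachable.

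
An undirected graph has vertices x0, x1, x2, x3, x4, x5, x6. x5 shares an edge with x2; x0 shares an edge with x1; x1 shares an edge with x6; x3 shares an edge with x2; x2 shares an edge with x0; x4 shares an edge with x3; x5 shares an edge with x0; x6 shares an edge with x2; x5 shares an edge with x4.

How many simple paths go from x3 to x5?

4

x3–x2–x0–x5
x3–x2–x5
x3–x2–x6–x1–x0–x5
x3–x4–x5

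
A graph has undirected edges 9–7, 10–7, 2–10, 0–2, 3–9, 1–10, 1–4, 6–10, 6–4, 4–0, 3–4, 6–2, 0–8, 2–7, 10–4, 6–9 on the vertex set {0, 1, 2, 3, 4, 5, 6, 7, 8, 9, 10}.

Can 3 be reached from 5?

5 has no edges, so nothing is reachable from it.

No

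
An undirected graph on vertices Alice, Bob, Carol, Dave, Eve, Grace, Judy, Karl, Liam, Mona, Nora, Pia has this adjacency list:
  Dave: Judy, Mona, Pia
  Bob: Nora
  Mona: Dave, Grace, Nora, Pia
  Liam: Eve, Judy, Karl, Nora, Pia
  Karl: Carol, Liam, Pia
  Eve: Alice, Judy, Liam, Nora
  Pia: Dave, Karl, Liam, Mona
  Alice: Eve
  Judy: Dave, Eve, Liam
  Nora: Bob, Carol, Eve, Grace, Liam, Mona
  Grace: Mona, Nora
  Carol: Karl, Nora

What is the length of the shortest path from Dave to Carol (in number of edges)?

Distance 0: Dave.
Distance 1: Judy, Mona, Pia.
Distance 2: Eve, Grace, Karl, Liam, Nora.
Distance 3: Alice, Bob, Carol — contains Carol.

3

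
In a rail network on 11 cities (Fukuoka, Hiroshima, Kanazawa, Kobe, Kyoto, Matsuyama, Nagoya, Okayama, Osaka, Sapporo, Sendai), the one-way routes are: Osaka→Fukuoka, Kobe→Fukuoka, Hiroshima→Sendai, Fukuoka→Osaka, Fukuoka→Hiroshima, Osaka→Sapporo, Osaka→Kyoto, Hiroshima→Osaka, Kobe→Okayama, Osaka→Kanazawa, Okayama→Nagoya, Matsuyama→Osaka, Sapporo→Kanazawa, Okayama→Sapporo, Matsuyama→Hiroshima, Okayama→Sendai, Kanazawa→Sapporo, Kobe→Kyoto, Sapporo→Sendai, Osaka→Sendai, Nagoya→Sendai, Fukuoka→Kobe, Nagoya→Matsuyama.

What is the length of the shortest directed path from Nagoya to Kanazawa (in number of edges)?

Distance 0: Nagoya.
Distance 1: Matsuyama, Sendai.
Distance 2: Hiroshima, Osaka.
Distance 3: Fukuoka, Kanazawa, Kyoto, Sapporo — contains Kanazawa.

3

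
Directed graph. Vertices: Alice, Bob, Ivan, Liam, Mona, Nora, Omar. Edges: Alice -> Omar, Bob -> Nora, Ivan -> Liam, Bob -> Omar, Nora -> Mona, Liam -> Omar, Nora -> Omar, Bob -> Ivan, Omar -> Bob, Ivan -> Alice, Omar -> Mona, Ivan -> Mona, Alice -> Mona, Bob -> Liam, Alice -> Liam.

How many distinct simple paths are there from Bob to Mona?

9

Bob→Ivan→Alice→Liam→Omar→Mona
Bob→Ivan→Alice→Mona
Bob→Ivan→Alice→Omar→Mona
Bob→Ivan→Liam→Omar→Mona
Bob→Ivan→Mona
Bob→Liam→Omar→Mona
Bob→Nora→Mona
Bob→Nora→Omar→Mona
Bob→Omar→Mona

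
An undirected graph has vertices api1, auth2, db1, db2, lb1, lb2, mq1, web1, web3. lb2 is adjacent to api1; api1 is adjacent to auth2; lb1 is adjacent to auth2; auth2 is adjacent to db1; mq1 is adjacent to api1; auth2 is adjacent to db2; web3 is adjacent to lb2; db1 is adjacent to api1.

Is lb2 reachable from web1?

web1 has no edges, so nothing is reachable from it.

No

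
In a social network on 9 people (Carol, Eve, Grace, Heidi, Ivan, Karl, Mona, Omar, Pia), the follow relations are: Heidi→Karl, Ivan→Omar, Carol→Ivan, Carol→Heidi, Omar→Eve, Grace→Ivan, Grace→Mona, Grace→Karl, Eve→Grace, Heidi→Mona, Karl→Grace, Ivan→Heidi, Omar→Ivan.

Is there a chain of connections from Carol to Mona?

Explore from Carol.
Distance 1: reach Heidi, Ivan.
Distance 2: reach Karl, Mona, Omar.
Found Mona.

Yes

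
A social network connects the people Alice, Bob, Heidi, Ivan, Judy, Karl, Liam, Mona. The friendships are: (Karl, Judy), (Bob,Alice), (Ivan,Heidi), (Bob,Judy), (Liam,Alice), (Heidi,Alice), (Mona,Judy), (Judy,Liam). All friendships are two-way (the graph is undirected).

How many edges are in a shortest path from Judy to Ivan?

Distance 0: Judy.
Distance 1: Bob, Karl, Liam, Mona.
Distance 2: Alice.
Distance 3: Heidi.
Distance 4: Ivan — contains Ivan.

4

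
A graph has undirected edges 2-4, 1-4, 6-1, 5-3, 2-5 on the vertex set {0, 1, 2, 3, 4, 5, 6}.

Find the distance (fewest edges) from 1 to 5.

3

Distance 0: 1.
Distance 1: 4, 6.
Distance 2: 2.
Distance 3: 5 — contains 5.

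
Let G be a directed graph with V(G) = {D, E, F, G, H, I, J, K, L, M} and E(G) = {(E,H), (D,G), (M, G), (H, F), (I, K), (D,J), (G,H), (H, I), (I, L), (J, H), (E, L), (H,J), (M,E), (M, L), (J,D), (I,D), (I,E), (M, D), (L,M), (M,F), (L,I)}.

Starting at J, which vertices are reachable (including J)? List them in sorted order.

Start at J.
Its neighbours: D, H.
Then their neighbours: F, G, I.
Then next layer: E, K, L.
Then next layer: M.
Every vertex is now reached.

D, E, F, G, H, I, J, K, L, M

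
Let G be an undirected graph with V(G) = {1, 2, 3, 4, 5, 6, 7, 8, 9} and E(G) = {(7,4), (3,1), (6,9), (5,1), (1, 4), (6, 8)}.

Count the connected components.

3

From 1: component {1, 3, 4, 5, 7}.
From 2: component {2}.
From 6: component {6, 8, 9}.
That's 3 components.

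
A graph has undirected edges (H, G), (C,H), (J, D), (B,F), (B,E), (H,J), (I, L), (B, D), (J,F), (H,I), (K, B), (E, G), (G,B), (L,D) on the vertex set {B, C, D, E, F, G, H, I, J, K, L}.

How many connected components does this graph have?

1

From B: component {B, C, D, E, F, G, H, I, J, K, L}.
That's 1 component.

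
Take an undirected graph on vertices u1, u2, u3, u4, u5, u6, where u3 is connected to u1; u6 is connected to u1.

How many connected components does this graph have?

4

From u1: component {u1, u3, u6}.
From u2: component {u2}.
From u4: component {u4}.
From u5: component {u5}.
That's 4 components.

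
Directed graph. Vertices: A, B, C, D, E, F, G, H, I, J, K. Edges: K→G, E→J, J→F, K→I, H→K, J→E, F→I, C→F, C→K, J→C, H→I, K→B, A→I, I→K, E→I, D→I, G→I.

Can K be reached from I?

Yes

Explore from I.
Distance 1: reach K.
Found K.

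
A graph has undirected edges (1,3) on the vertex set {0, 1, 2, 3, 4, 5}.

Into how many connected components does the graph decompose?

5

From 0: component {0}.
From 1: component {1, 3}.
From 2: component {2}.
From 4: component {4}.
From 5: component {5}.
That's 5 components.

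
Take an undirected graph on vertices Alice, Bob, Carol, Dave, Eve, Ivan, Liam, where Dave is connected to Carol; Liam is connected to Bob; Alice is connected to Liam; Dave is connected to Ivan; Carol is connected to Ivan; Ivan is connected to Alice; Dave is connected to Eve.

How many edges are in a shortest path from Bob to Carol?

4

Distance 0: Bob.
Distance 1: Liam.
Distance 2: Alice.
Distance 3: Ivan.
Distance 4: Carol, Dave — contains Carol.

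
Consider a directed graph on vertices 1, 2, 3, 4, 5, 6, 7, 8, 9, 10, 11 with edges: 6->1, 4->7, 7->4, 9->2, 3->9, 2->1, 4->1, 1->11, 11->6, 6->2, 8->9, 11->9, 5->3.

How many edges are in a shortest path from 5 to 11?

5

Distance 0: 5.
Distance 1: 3.
Distance 2: 9.
Distance 3: 2.
Distance 4: 1.
Distance 5: 11 — contains 11.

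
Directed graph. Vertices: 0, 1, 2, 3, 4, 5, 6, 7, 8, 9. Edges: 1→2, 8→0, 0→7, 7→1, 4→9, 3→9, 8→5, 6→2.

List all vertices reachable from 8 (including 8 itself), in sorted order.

Start at 8.
Its neighbours: 0, 5.
Then their neighbours: 7.
Then next layer: 1.
Then next layer: 2.
Nothing further is reachable.

0, 1, 2, 5, 7, 8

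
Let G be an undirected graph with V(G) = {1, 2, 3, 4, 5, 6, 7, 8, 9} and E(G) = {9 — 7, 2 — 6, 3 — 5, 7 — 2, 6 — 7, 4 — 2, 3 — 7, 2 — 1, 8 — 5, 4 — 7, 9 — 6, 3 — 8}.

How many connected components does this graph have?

From 1: component {1, 2, 3, 4, 5, 6, 7, 8, 9}.
That's 1 component.

1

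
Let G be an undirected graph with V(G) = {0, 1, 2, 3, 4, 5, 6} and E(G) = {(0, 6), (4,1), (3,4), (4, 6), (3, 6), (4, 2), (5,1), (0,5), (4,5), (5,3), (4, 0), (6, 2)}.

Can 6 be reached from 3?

Yes

Explore from 3.
Distance 1: reach 4, 5, 6.
Found 6.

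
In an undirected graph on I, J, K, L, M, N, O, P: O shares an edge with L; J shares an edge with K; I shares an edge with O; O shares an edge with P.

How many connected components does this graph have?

4

From I: component {I, L, O, P}.
From J: component {J, K}.
From M: component {M}.
From N: component {N}.
That's 4 components.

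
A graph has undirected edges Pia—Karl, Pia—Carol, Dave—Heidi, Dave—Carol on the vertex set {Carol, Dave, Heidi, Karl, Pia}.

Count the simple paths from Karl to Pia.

Karl–Pia

1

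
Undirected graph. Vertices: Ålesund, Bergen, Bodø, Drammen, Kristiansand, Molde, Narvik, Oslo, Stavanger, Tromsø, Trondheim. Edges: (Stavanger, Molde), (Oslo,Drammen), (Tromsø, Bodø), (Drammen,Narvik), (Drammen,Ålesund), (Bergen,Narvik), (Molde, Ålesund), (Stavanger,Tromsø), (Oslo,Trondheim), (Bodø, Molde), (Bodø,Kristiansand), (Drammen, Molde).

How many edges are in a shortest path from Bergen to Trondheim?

Distance 0: Bergen.
Distance 1: Narvik.
Distance 2: Drammen.
Distance 3: Ålesund, Molde, Oslo.
Distance 4: Bodø, Stavanger, Trondheim — contains Trondheim.

4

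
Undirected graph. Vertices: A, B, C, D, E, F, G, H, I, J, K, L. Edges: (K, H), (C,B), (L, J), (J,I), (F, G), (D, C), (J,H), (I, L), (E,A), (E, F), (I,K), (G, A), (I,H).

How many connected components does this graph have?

3

From A: component {A, E, F, G}.
From B: component {B, C, D}.
From H: component {H, I, J, K, L}.
That's 3 components.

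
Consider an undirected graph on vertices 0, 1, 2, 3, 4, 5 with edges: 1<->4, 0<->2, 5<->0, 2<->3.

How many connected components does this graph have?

2

From 0: component {0, 2, 3, 5}.
From 1: component {1, 4}.
That's 2 components.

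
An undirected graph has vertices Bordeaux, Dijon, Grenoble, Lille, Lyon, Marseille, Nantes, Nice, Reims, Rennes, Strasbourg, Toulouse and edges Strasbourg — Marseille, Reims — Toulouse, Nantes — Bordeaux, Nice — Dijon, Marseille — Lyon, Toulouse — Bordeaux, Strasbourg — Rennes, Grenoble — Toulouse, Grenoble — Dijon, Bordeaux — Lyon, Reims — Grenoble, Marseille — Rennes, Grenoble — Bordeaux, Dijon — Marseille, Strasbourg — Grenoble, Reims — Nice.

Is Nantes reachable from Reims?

Explore from Reims.
Distance 1: reach Grenoble, Nice, Toulouse.
Distance 2: reach Bordeaux, Dijon, Strasbourg.
Distance 3: reach Lyon, Marseille, Nantes, Rennes.
Found Nantes.

Yes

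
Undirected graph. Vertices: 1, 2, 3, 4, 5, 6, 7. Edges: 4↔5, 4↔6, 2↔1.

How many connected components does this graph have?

4

From 1: component {1, 2}.
From 3: component {3}.
From 4: component {4, 5, 6}.
From 7: component {7}.
That's 4 components.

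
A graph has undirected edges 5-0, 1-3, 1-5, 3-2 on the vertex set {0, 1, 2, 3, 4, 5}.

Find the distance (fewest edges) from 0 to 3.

3

Distance 0: 0.
Distance 1: 5.
Distance 2: 1.
Distance 3: 3 — contains 3.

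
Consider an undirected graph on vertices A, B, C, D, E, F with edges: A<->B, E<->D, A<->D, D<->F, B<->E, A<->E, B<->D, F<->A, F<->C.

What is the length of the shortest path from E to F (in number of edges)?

2

Distance 0: E.
Distance 1: A, B, D.
Distance 2: F — contains F.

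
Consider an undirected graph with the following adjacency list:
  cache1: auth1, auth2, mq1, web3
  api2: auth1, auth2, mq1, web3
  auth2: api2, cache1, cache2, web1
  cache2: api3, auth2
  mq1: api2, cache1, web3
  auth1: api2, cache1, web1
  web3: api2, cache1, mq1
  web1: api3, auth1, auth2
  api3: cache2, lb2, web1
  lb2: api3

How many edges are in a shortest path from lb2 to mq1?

Distance 0: lb2.
Distance 1: api3.
Distance 2: cache2, web1.
Distance 3: auth1, auth2.
Distance 4: api2, cache1.
Distance 5: mq1, web3 — contains mq1.

5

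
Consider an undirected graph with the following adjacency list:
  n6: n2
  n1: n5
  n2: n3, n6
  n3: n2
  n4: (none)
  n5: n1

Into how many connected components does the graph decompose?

3

From n1: component {n1, n5}.
From n2: component {n2, n3, n6}.
From n4: component {n4}.
That's 3 components.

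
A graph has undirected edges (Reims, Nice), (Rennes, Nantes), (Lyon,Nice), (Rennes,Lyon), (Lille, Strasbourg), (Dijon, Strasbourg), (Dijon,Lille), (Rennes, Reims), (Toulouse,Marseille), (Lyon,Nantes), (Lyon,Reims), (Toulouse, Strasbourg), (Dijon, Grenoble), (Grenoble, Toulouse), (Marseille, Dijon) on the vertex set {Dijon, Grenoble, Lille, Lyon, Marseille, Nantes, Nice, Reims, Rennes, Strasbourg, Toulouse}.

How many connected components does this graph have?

From Dijon: component {Dijon, Grenoble, Lille, Marseille, Strasbourg, Toulouse}.
From Lyon: component {Lyon, Nantes, Nice, Reims, Rennes}.
That's 2 components.

2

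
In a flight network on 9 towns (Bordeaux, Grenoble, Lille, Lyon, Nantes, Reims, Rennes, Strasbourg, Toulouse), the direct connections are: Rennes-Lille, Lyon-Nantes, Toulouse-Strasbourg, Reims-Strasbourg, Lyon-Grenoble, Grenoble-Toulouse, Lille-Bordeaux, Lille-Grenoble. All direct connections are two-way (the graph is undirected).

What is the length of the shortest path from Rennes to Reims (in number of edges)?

5

Distance 0: Rennes.
Distance 1: Lille.
Distance 2: Bordeaux, Grenoble.
Distance 3: Lyon, Toulouse.
Distance 4: Nantes, Strasbourg.
Distance 5: Reims — contains Reims.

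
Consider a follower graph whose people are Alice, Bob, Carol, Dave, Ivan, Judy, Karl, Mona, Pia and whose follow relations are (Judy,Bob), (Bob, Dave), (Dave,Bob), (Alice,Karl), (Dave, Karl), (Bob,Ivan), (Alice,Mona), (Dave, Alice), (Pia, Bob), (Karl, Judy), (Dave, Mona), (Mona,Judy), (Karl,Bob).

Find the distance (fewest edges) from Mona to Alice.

Distance 0: Mona.
Distance 1: Judy.
Distance 2: Bob.
Distance 3: Dave, Ivan.
Distance 4: Alice, Karl — contains Alice.

4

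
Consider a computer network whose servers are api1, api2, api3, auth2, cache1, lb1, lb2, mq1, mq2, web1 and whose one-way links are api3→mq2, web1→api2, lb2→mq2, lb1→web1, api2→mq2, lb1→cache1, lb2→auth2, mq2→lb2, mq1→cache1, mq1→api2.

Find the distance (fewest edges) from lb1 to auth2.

5

Distance 0: lb1.
Distance 1: cache1, web1.
Distance 2: api2.
Distance 3: mq2.
Distance 4: lb2.
Distance 5: auth2 — contains auth2.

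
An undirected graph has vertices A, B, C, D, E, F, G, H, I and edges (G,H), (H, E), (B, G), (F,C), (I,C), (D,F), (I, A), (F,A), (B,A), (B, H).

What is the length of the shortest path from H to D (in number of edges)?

Distance 0: H.
Distance 1: B, E, G.
Distance 2: A.
Distance 3: F, I.
Distance 4: C, D — contains D.

4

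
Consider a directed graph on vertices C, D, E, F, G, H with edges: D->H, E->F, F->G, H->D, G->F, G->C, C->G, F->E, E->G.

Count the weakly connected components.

2

From C: component {C, E, F, G}.
From D: component {D, H}.
That's 2 components.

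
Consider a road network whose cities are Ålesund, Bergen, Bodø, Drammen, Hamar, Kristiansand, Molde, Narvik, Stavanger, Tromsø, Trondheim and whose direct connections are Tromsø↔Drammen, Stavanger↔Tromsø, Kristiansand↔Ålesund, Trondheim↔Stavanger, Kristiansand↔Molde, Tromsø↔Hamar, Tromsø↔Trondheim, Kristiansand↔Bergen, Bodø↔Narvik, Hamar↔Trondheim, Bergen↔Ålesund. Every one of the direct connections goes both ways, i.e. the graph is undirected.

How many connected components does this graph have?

From Ålesund: component {Ålesund, Bergen, Kristiansand, Molde}.
From Bodø: component {Bodø, Narvik}.
From Drammen: component {Drammen, Hamar, Stavanger, Tromsø, Trondheim}.
That's 3 components.

3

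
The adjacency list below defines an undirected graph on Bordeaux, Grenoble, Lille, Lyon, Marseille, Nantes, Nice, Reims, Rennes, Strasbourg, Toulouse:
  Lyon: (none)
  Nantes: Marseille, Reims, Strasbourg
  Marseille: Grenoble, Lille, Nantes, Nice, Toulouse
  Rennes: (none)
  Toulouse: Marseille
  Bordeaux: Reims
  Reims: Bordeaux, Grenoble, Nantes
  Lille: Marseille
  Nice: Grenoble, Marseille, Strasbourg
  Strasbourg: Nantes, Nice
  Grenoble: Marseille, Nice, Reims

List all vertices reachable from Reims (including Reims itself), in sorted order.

Bordeaux, Grenoble, Lille, Marseille, Nantes, Nice, Reims, Strasbourg, Toulouse

Start at Reims.
Its neighbours: Bordeaux, Grenoble, Nantes.
Then their neighbours: Marseille, Nice, Strasbourg.
Then next layer: Lille, Toulouse.
Nothing further is reachable.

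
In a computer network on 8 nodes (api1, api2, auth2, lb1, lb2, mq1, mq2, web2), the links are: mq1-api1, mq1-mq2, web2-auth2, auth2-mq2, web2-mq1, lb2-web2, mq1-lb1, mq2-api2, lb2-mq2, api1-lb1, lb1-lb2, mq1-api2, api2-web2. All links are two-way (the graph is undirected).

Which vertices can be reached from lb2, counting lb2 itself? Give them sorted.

Start at lb2.
Its neighbours: lb1, mq2, web2.
Then their neighbours: api1, api2, auth2, mq1.
Every vertex is now reached.

api1, api2, auth2, lb1, lb2, mq1, mq2, web2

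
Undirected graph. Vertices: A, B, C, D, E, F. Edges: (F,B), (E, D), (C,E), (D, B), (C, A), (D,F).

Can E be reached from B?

Yes

Explore from B.
Distance 1: reach D, F.
Distance 2: reach E.
Found E.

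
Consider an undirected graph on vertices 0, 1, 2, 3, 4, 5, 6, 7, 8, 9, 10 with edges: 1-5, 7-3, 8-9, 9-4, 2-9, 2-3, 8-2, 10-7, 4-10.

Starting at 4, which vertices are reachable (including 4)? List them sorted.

2, 3, 4, 7, 8, 9, 10

Start at 4.
Its neighbours: 9, 10.
Then their neighbours: 2, 7, 8.
Then next layer: 3.
Nothing further is reachable.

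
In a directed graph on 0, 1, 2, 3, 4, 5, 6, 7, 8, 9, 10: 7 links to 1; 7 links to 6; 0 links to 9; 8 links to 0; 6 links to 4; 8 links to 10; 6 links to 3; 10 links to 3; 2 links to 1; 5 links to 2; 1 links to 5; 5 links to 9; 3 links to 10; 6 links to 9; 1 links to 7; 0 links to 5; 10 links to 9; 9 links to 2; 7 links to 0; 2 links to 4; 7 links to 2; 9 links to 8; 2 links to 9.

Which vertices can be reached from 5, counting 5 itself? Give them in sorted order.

Start at 5.
Its neighbours: 2, 9.
Then their neighbours: 1, 4, 8.
Then next layer: 0, 7, 10.
Then next layer: 3, 6.
Every vertex is now reached.

0, 1, 2, 3, 4, 5, 6, 7, 8, 9, 10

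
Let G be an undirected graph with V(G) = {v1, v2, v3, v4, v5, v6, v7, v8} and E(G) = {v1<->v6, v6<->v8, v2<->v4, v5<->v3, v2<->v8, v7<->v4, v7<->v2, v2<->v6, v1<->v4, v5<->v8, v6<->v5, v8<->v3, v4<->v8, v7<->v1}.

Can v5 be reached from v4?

Explore from v4.
Distance 1: reach v1, v2, v7, v8.
Distance 2: reach v3, v5, v6.
Found v5.

Yes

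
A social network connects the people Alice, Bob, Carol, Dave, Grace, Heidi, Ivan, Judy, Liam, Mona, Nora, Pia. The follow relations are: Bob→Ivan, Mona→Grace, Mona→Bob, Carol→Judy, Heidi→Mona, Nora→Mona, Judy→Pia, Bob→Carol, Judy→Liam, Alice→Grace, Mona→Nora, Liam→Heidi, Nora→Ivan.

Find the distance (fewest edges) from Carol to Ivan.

Distance 0: Carol.
Distance 1: Judy.
Distance 2: Liam, Pia.
Distance 3: Heidi.
Distance 4: Mona.
Distance 5: Bob, Grace, Nora.
Distance 6: Ivan — contains Ivan.

6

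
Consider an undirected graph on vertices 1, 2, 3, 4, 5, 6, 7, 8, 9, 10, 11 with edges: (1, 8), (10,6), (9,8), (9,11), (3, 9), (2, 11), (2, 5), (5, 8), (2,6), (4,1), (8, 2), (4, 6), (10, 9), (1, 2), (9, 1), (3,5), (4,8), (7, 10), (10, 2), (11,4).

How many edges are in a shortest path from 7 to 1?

3

Distance 0: 7.
Distance 1: 10.
Distance 2: 2, 6, 9.
Distance 3: 1, 3, 4, 5, 8, 11 — contains 1.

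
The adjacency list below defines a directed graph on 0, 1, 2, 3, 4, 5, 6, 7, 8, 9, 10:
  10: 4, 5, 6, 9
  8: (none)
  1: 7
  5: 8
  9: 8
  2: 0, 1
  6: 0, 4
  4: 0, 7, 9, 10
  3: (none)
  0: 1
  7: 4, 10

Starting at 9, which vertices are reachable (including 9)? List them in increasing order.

Start at 9.
Its neighbours: 8.
Nothing further is reachable.

8, 9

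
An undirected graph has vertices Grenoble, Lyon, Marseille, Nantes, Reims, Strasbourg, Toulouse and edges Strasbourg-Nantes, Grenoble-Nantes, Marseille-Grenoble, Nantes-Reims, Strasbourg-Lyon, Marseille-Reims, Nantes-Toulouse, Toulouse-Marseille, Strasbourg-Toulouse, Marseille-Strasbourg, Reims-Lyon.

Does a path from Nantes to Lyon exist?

Explore from Nantes.
Distance 1: reach Grenoble, Reims, Strasbourg, Toulouse.
Distance 2: reach Lyon, Marseille.
Found Lyon.

Yes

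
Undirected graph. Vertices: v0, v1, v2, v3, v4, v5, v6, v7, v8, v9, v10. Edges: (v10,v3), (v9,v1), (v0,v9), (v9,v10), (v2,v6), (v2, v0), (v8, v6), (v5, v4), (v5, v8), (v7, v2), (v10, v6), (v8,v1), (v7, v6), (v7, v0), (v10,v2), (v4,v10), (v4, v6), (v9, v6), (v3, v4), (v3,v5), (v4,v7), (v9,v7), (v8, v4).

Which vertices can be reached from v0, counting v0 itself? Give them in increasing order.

Start at v0.
Its neighbours: v2, v7, v9.
Then their neighbours: v1, v4, v6, v10.
Then next layer: v3, v5, v8.
Every vertex is now reached.

v0, v1, v2, v3, v4, v5, v6, v7, v8, v9, v10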